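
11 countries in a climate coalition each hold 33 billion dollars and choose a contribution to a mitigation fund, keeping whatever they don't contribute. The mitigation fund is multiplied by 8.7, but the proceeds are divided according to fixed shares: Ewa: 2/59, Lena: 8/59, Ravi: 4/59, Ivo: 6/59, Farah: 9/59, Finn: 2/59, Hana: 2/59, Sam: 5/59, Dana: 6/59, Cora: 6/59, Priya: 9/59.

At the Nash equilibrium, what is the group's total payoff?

1125.30 billion dollars

Player j's private return per contributed unit is 8.7 × (j's share). Contributing is weakly dominant for j when that share is at least 1/8.7 = 0.1149, and contributing 0 is dominant otherwise.
Lena, Farah and Priya are above the threshold, contributing 33 each; the remaining 8 contribute 0. Total contributed: 99.
The mitigation fund pays out 8.7 × 99 = 861.30 in total (split across the unequal shares, but the aggregate is all that matters for the group sum).
The 8 free-riders keep 33 each, adding 264. Group total = 264 + 861.30 = 1125.30.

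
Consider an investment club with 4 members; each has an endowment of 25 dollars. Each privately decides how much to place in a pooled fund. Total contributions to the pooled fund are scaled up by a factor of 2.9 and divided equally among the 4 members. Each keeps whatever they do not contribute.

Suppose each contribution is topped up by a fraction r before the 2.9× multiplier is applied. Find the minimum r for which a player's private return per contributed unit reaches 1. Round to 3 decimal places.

With matching at rate r, one contributed unit becomes (1 + r) in the pooled fund and returns 2.9 × (1 + r) / 4 to the contributor.
Setting this equal to 1: 1 + r = 4/2.9 = 1.3793.
So the minimum matching rate is r = 1.3793 − 1 = 0.379.

0.379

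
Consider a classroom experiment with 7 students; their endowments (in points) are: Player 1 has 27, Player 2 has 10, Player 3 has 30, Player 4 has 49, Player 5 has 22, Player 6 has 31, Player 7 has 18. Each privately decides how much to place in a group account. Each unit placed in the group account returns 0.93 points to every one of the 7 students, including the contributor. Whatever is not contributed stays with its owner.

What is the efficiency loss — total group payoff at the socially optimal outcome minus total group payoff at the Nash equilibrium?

The private return per contributed unit is 0.93 < 1 for everyone, so the Nash equilibrium is zero contribution and the group total is Σ E_j = 27 + 10 + 30 + 49 + 22 + 31 + 18 = 187.
Each contributed unit returns 6.510 to the group, so the social optimum is full contribution by everyone: group total = 6.510 × 187 = 1217.37.
Efficiency loss = (6.510 − 1) × 187 = 1030.37.

1030.37 points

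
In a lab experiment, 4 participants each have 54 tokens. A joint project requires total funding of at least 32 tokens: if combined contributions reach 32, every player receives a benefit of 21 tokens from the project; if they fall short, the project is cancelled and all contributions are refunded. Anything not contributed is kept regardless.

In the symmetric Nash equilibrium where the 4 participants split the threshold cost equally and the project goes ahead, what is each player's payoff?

Equal share of the threshold: 32/4 = 8.
At this profile no one gains by cutting their contribution: any cut drops the total below 32, the project is cancelled, contributions are refunded, and the deviator ends with 54, which is less than 54 − 8 + 21 = 67. Contributing more than 8 just wastes the excess. So contributing exactly 8 is a best response.
Each player's payoff: 54 − 8 + 21 = 67.

67 tokens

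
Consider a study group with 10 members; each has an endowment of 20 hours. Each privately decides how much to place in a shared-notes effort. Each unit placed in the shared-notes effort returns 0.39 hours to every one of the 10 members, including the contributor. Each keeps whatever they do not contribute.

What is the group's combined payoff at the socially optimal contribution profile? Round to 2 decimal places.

780.00 hours

Each contributed unit returns 3.900 to the group as a whole (0.39 to each of 10 players), which exceeds 1, so the social optimum is full contribution: group total = 3.900 × 200 = 780.00.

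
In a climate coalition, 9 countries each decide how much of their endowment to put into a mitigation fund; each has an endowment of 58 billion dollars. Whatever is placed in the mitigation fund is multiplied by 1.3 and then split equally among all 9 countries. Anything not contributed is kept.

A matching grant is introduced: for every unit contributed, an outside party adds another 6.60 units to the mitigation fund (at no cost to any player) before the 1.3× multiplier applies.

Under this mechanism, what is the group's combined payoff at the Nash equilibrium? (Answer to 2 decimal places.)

With the mechanism, a contributed unit returns 1.3 × 7.60 / 9 = 1.0978 per unit of net cost to the contributor — now above 1 — so contributing fully is weakly dominant for every player.
So the Nash equilibrium is full contribution by all 9; the group earns 1.3 × 7.60 × 522 = 5157.36.

5157.36 billion dollars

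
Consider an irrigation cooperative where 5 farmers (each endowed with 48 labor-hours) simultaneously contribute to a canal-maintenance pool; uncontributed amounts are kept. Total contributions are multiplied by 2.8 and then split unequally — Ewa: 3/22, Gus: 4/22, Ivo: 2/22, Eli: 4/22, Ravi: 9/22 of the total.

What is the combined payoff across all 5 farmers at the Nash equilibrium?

A player with share s gets back 2.8·s per unit contributed, so full contribution is dominant for anyone with s > 1/2.8 = 0.3571 and zero contribution is dominant for anyone below.
The only share above 0.3571 is Ravi's 9/22, contributing 48; the remaining 4 contribute 0. Total contributed: 48.
The canal-maintenance pool pays out 2.8 × 48 = 134.40 in total (split across the unequal shares, but the aggregate is all that matters for the group sum).
The 4 free-riders keep 48 each, adding 192. Group total = 192 + 134.40 = 326.40.

326.40 labor-hours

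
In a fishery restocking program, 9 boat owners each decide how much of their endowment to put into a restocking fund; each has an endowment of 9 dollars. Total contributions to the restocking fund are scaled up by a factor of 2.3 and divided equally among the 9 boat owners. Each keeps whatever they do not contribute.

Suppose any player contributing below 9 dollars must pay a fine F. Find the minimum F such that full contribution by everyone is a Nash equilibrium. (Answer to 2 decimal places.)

6.70 dollars

Given the others contribute fully, the best deviation is to contribute 0 (any partial contribution still incurs the fine and gives up units whose private return 0.2556 is below 1).
Deviating from 9 to 0 saves 9 dollars but forfeits the deviator's share of the drop in the restocking fund: 2.3/9 × 9 = 2.30.
So the deviation gain is 9 − 2.30 = 6.70, and the fine must be at least 6.70 dollars to wipe it out.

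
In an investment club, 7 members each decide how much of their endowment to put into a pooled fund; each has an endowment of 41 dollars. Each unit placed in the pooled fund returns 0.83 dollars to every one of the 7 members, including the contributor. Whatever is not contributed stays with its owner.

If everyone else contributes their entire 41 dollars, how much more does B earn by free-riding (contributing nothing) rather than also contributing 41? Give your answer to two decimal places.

6.97 dollars

Switching from a contribution of 41 to 0 lets B keep an extra 41 dollars, but lowers the pooled fund by 41, which costs B their own share of that drop: 0.83 × 41 = 34.03.
Net gain = 41 − 34.03 = 6.97. The private return per contributed unit (0.83) is below 1, so free-riding is indeed the best response regardless of what the others do.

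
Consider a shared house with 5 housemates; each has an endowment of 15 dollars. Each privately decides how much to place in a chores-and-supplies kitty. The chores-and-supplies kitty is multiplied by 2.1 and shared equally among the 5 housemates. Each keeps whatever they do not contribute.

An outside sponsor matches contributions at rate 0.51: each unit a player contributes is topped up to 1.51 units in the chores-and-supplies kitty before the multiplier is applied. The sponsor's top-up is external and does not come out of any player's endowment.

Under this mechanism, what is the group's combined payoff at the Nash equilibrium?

75.00 dollars

The effective private return is 2.1 × 1.51 / 5 = 0.6342, which is still under 1, so the mechanism doesn't change anyone's dominant strategy: zero contribution.
Everyone keeps their endowment and the group total is 5 × 15 = 75.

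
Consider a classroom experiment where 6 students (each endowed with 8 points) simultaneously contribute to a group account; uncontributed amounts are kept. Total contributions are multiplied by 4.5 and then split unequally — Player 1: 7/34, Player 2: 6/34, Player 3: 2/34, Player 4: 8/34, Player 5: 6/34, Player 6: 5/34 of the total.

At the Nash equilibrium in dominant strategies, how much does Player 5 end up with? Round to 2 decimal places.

14.35 points

A player with share s gets back 4.5·s per unit contributed, so full contribution is dominant for anyone with s > 1/4.5 = 0.2222 and zero contribution is dominant for anyone below.
Player 4 alone (share 8/34) is above the threshold, contributing 8; the remaining 5 contribute 0. Total contributed: 8.
Player 5 keeps 8 and receives 4.5 × 8 × 6/34 = 6.35 from the group account, for a payoff of 14.35.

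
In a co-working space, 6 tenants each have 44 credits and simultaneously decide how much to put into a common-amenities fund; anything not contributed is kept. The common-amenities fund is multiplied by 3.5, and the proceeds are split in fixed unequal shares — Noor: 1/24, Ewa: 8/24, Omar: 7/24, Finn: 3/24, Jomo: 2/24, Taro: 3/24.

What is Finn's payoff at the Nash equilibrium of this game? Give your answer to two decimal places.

For player j, contributing a unit is worthwhile iff 3.5 × (j's share) ≥ 1, i.e. iff j's share is at least 0.2857.
The shares above 0.2857 belong to Ewa and Omar, contributing 44 each; the remaining 4 contribute 0. Total contributed: 88.
Finn keeps 44 and receives 3.5 × 88 × 3/24 = 38.50 from the common-amenities fund, for a payoff of 82.50.

82.50 credits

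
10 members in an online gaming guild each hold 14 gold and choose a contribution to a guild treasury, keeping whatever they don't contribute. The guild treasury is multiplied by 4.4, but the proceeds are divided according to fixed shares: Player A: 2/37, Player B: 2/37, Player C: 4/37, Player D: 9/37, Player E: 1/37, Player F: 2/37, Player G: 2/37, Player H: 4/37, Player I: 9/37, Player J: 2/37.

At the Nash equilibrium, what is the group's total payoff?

235.20 gold

Player j's private return per contributed unit is 4.4 × (j's share). Contributing is weakly dominant for j when that share is at least 1/4.4 = 0.2273, and contributing 0 is dominant otherwise.
The shares above 0.2273 belong to Player D and Player I, contributing 14 each; the remaining 8 contribute 0. Total contributed: 28.
The guild treasury pays out 4.4 × 28 = 123.20 in total (split across the unequal shares, but the aggregate is all that matters for the group sum).
The 8 free-riders keep 14 each, adding 112. Group total = 112 + 123.20 = 235.20.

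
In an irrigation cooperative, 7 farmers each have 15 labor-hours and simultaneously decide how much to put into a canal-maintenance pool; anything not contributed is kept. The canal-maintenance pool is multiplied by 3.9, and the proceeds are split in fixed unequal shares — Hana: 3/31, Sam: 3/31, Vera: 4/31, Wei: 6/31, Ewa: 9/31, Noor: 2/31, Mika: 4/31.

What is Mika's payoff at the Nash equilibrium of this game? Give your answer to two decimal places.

A player with share s gets back 3.9·s per unit contributed, so full contribution is dominant for anyone with s > 1/3.9 = 0.2564 and zero contribution is dominant for anyone below.
The only share above 0.2564 is Ewa's 9/31, contributing 15; the remaining 6 contribute 0. Total contributed: 15.
Mika keeps 15 and receives 3.9 × 15 × 4/31 = 7.55 from the canal-maintenance pool, for a payoff of 22.55.

22.55 labor-hours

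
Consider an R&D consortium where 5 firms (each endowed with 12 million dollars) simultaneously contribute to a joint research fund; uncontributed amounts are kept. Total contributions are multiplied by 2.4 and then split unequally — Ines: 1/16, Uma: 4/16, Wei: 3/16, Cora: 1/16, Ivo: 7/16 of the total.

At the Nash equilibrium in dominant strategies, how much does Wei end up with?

Player j's private return per contributed unit is 2.4 × (j's share). Contributing is weakly dominant for j when that share is at least 1/2.4 = 0.4167, and contributing 0 is dominant otherwise.
Ivo alone (share 7/16) is above the threshold, contributing 12; the remaining 4 contribute 0. Total contributed: 12.
Wei keeps 12 and receives 2.4 × 12 × 3/16 = 5.40 from the joint research fund, for a payoff of 17.40.

17.40 million dollars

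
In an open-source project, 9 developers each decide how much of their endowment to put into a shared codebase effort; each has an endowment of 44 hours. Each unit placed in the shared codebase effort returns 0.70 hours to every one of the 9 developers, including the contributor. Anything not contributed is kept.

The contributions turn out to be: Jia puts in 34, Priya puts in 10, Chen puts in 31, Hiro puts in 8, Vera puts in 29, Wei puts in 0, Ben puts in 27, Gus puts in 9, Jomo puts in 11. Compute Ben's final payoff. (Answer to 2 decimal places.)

Total contributed: 34 + 10 + 31 + 8 + 29 + 0 + 27 + 9 + 11 = 159.
Each receives 0.70 × 159 = 111.30 from the shared codebase effort.
Ben keeps 44 − 27 = 17, so Ben's payoff is 17 + 111.30 = 128.30.

128.30 hours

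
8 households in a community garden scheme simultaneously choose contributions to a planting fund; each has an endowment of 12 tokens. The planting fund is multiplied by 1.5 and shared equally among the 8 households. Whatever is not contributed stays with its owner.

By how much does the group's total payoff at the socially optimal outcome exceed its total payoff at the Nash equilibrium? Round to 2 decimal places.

Each contributed unit returns 1.5/8 = 0.1875 to its contributor — below 1 — so contributing 0 is dominant for every player. At the Nash equilibrium everyone keeps their 12, and the group total is 8 × 12 = 96.
Each contributed unit returns 1.500 to the group as a whole (0.1875 to each of 8 players), which exceeds 1, so the social optimum is full contribution: group total = 1.500 × 96 = 144.00.
Efficiency loss = 144.00 − 96 = 48.00.

48.00 tokens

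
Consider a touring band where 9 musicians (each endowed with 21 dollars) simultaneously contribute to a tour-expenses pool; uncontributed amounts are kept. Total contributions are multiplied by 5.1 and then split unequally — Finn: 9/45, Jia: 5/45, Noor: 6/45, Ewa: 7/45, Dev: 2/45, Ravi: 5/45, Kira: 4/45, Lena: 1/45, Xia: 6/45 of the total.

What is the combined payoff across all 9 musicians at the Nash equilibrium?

275.10 dollars

Each unit j contributes comes back to j as 5.1 × (j's share), so j prefers to contribute only if that share exceeds 1/5.1 = 0.1961; otherwise keeping the unit dominates.
Finn alone (share 9/45) is above the threshold, contributing 21; the remaining 8 contribute 0. Total contributed: 21.
The tour-expenses pool pays out 5.1 × 21 = 107.10 in total (split across the unequal shares, but the aggregate is all that matters for the group sum).
The 8 free-riders keep 21 each, adding 168. Group total = 168 + 107.10 = 275.10.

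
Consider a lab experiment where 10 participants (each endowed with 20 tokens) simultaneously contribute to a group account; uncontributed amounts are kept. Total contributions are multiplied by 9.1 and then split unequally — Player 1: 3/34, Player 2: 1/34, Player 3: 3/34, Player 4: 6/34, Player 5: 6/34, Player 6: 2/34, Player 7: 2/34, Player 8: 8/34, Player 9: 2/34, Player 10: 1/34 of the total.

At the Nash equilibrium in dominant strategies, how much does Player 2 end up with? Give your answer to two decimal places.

For player j, contributing a unit is worthwhile iff 9.1 × (j's share) ≥ 1, i.e. iff j's share is at least 0.1099.
The shares above 0.1099 belong to Player 4, Player 5 and Player 8, contributing 20 each; the remaining 7 contribute 0. Total contributed: 60.
Player 2 keeps 20 and receives 9.1 × 60 × 1/34 = 16.06 from the group account, for a payoff of 36.06.

36.06 tokens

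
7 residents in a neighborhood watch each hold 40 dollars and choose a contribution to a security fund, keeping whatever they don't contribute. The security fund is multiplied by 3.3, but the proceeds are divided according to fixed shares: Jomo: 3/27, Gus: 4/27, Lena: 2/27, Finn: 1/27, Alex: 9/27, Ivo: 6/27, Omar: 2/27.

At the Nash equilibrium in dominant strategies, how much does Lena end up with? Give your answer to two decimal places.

Each unit j contributes comes back to j as 3.3 × (j's share), so j prefers to contribute only if that share exceeds 1/3.3 = 0.3030; otherwise keeping the unit dominates.
Only Alex (9/27) clears that bar, contributing 40; the remaining 6 contribute 0. Total contributed: 40.
Lena keeps 40 and receives 3.3 × 40 × 2/27 = 9.78 from the security fund, for a payoff of 49.78.

49.78 dollars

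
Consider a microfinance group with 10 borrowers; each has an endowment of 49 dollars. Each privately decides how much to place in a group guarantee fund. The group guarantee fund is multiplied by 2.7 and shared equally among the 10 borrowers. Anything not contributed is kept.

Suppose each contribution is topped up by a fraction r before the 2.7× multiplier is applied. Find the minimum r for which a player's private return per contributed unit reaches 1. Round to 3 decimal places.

With matching at rate r, one contributed unit becomes (1 + r) in the group guarantee fund and returns 2.7 × (1 + r) / 10 to the contributor.
Setting this equal to 1: 1 + r = 10/2.7 = 3.7037.
So the minimum matching rate is r = 3.7037 − 1 = 2.704.

2.704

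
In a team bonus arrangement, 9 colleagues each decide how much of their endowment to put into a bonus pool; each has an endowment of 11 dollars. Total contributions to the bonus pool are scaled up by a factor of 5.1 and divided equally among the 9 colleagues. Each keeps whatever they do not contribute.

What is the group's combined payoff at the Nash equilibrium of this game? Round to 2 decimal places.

99.00 dollars

Each contributed unit returns 5.1/9 = 0.5667 to its contributor — below 1 — so contributing 0 is dominant for every player. At the Nash equilibrium everyone keeps their 11, and the group total is 9 × 11 = 99.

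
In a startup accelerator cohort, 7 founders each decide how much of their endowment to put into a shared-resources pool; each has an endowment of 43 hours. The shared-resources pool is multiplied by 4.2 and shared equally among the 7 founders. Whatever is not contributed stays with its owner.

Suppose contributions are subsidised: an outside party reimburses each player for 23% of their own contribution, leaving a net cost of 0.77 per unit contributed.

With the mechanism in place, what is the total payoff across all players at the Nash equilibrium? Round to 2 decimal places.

Even with the mechanism, each unit contributed returns only (4.2/7) / 0.77 = 0.7792 per unit of net cost, so contributing nothing is still dominant.
At the Nash equilibrium no one contributes; group total payoff = 7 × 43 = 301.

301.00 hours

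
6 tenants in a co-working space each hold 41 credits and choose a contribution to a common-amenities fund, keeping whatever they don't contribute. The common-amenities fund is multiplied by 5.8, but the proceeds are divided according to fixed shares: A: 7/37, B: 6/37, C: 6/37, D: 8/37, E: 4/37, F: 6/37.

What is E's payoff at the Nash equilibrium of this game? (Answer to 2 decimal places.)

Each unit j contributes comes back to j as 5.8 × (j's share), so j prefers to contribute only if that share exceeds 1/5.8 = 0.1724; otherwise keeping the unit dominates.
A and D clear that bar, contributing 41 each; the remaining 4 contribute 0. Total contributed: 82.
E keeps 41 and receives 5.8 × 82 × 4/37 = 51.42 from the common-amenities fund, for a payoff of 92.42.

92.42 credits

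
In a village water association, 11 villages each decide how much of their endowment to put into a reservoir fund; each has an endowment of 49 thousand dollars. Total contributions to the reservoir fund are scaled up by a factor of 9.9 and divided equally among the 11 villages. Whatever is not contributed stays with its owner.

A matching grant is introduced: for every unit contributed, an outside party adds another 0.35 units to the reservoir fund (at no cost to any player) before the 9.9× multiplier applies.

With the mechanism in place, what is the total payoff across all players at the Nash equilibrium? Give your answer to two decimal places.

Under the mechanism each unit contributed yields 9.9 × 1.35 / 11 = 1.2150 back to its contributor per unit of net cost, which exceeds 1, making full contribution the dominant choice for everyone.
At the Nash equilibrium everyone contributes 49. Group total payoff = 9.9 × 1.35 × 539 = 7203.74.

7203.74 thousand dollars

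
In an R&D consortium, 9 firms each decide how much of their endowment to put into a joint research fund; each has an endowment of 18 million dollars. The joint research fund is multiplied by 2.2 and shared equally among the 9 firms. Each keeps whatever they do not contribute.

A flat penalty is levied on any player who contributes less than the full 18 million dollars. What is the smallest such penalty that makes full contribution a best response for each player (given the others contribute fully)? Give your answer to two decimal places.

Given the others contribute fully, the best deviation is to contribute 0 (any partial contribution still incurs the fine and gives up units whose private return 0.2444 is below 1).
Deviating from 18 to 0 saves 18 million dollars but forfeits the deviator's share of the drop in the joint research fund: 2.2/9 × 18 = 4.40.
So the deviation gain is 18 − 4.40 = 13.60, and the fine must be at least 13.60 million dollars to wipe it out.

13.60 million dollars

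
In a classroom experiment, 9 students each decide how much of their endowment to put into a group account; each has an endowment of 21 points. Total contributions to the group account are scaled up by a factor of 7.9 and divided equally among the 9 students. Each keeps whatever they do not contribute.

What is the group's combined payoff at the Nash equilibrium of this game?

Each contributed unit returns 7.9/9 = 0.8778 to its contributor — below 1 — so contributing 0 is dominant for every player. At the Nash equilibrium everyone keeps their 21, and the group total is 9 × 21 = 189.

189.00 points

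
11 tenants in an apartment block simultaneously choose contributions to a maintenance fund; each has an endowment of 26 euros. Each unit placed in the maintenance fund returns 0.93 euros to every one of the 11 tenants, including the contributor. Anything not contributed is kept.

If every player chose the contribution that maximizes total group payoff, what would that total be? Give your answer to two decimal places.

Each contributed unit returns 10.230 to the group as a whole (0.93 to each of 11 players), which exceeds 1, so the social optimum is full contribution: group total = 10.230 × 286 = 2925.78.

2925.78 euros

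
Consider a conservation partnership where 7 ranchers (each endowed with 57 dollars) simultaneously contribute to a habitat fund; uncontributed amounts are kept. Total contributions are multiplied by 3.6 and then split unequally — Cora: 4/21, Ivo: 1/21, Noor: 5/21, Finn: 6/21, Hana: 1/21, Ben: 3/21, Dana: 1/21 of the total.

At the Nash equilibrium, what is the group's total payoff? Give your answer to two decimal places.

Player j's private return per contributed unit is 3.6 × (j's share). Contributing is weakly dominant for j when that share is at least 1/3.6 = 0.2778, and contributing 0 is dominant otherwise.
The only share above 0.2778 is Finn's 6/21, contributing 57; the remaining 6 contribute 0. Total contributed: 57.
The habitat fund pays out 3.6 × 57 = 205.20 in total (split across the unequal shares, but the aggregate is all that matters for the group sum).
The 6 free-riders keep 57 each, adding 342. Group total = 342 + 205.20 = 547.20.

547.20 dollars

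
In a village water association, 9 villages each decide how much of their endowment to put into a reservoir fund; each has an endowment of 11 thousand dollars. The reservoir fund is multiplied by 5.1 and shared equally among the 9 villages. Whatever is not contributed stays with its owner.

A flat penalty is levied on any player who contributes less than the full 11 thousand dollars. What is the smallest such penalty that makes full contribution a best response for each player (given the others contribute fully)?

Given the others contribute fully, the best deviation is to contribute 0 (any partial contribution still incurs the fine and gives up units whose private return 0.5667 is below 1).
Deviating from 11 to 0 saves 11 thousand dollars but forfeits the deviator's share of the drop in the reservoir fund: 5.1/9 × 11 = 6.23.
So the deviation gain is 11 − 6.23 = 4.77, and the fine must be at least 4.77 thousand dollars to wipe it out.

4.77 thousand dollars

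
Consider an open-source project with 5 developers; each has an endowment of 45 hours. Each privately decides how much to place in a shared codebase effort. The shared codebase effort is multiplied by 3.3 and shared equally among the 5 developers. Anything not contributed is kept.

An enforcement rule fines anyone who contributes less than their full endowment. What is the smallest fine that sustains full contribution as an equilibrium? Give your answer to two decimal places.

15.30 hours

Given the others contribute fully, the best deviation is to contribute 0 (any partial contribution still incurs the fine and gives up units whose private return 0.6600 is below 1).
Deviating from 45 to 0 saves 45 hours but forfeits the deviator's share of the drop in the shared codebase effort: 3.3/5 × 45 = 29.70.
So the deviation gain is 45 − 29.70 = 15.30, and the fine must be at least 15.30 hours to wipe it out.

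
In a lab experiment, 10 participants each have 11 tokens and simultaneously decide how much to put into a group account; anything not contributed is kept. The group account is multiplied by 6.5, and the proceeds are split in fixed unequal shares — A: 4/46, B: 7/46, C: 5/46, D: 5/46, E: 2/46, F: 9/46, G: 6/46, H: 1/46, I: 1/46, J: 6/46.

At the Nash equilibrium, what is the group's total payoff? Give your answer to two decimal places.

A player with share s gets back 6.5·s per unit contributed, so full contribution is dominant for anyone with s > 1/6.5 = 0.1538 and zero contribution is dominant for anyone below.
Only F (9/46) clears that bar, contributing 11; the remaining 9 contribute 0. Total contributed: 11.
The group account pays out 6.5 × 11 = 71.50 in total (split across the unequal shares, but the aggregate is all that matters for the group sum).
The 9 free-riders keep 11 each, adding 99. Group total = 99 + 71.50 = 170.50.

170.50 tokens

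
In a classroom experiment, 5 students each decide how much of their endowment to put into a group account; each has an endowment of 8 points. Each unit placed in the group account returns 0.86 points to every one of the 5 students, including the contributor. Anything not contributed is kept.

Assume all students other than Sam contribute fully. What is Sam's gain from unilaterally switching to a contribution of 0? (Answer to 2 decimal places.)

1.12 points

Switching from a contribution of 8 to 0 lets Sam keep an extra 8 points, but lowers the group account by 8, which costs Sam their own share of that drop: 0.86 × 8 = 6.88.
Net gain = 8 − 6.88 = 1.12. The private return per contributed unit (0.86) is below 1, so free-riding is indeed the best response regardless of what the others do.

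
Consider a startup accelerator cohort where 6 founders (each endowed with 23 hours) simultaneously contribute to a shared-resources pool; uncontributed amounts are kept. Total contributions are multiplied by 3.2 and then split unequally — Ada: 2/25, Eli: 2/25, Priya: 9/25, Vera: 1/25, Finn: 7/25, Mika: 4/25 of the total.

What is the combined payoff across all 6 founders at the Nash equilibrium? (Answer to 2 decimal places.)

188.60 hours

Each unit j contributes comes back to j as 3.2 × (j's share), so j prefers to contribute only if that share exceeds 1/3.2 = 0.3125; otherwise keeping the unit dominates.
Only Priya (9/25) clears that bar, contributing 23; the remaining 5 contribute 0. Total contributed: 23.
The shared-resources pool pays out 3.2 × 23 = 73.60 in total (split across the unequal shares, but the aggregate is all that matters for the group sum).
The 5 free-riders keep 23 each, adding 115. Group total = 115 + 73.60 = 188.60.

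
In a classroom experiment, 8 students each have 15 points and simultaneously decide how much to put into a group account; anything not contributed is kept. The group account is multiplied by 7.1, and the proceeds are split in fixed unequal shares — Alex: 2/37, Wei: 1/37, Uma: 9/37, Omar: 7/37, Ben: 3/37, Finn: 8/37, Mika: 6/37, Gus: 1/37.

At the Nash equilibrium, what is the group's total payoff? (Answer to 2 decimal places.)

Player j's private return per contributed unit is 7.1 × (j's share). Contributing is weakly dominant for j when that share is at least 1/7.1 = 0.1408, and contributing 0 is dominant otherwise.
The shares above 0.1408 belong to Uma, Omar, Finn and Mika, contributing 15 each; the remaining 4 contribute 0. Total contributed: 60.
The group account pays out 7.1 × 60 = 426.00 in total (split across the unequal shares, but the aggregate is all that matters for the group sum).
The 4 free-riders keep 15 each, adding 60. Group total = 60 + 426.00 = 486.00.

486.00 points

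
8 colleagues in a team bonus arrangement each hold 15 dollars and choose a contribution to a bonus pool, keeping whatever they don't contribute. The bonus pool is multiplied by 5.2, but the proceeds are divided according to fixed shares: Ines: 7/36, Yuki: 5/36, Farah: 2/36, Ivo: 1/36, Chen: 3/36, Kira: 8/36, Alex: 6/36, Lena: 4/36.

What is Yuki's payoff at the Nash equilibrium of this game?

Player j's private return per contributed unit is 5.2 × (j's share). Contributing is weakly dominant for j when that share is at least 1/5.2 = 0.1923, and contributing 0 is dominant otherwise.
Ines and Kira clear that bar, contributing 15 each; the remaining 6 contribute 0. Total contributed: 30.
Yuki keeps 15 and receives 5.2 × 30 × 5/36 = 21.67 from the bonus pool, for a payoff of 36.67.

36.67 dollars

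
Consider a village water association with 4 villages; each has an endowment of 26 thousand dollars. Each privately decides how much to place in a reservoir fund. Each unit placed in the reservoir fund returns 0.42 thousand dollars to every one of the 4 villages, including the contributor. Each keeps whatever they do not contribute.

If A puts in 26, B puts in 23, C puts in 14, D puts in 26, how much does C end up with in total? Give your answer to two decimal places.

49.38 thousand dollars

Total contributed: 26 + 23 + 14 + 26 = 89.
Each receives 0.42 × 89 = 37.38 from the reservoir fund.
C keeps 26 − 14 = 12, so C's payoff is 12 + 37.38 = 49.38.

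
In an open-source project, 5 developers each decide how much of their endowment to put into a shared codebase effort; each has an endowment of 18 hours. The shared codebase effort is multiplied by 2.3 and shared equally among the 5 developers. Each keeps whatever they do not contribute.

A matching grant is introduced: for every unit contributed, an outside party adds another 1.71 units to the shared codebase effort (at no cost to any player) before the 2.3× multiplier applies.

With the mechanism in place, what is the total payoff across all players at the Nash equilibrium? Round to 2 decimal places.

560.97 hours

The effective private return per unit is now 2.3 × 2.71 / 5 = 1.2466 > 1, so every player's dominant strategy flips to full contribution.
At the Nash equilibrium everyone contributes 18. Group total payoff = 2.3 × 2.71 × 90 = 560.97.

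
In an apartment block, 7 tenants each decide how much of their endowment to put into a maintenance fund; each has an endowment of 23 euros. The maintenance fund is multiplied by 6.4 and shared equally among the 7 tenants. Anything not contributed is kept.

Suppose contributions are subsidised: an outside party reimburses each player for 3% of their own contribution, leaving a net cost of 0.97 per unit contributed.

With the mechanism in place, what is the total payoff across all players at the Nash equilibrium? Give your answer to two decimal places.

Even with the mechanism, each unit contributed returns only (6.4/7) / 0.97 = 0.9426 per unit of net cost, so contributing nothing is still dominant.
Everyone keeps their endowment and the group total is 7 × 23 = 161.

161.00 euros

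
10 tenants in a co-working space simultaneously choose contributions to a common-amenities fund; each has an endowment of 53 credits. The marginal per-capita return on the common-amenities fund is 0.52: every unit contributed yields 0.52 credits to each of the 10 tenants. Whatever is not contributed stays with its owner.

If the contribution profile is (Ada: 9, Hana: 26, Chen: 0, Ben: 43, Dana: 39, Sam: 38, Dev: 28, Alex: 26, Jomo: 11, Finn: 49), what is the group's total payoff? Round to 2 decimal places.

1659.80 credits

Total contributed: 9 + 26 + 0 + 43 + 39 + 38 + 28 + 26 + 11 + 49 = 269; total kept: 10 × 53 − 269 = 261.
The common-amenities fund pays out 0.52 × 10 × 269 = 1398.80 in aggregate.
Group total = 261 + 1398.80 = 1659.80.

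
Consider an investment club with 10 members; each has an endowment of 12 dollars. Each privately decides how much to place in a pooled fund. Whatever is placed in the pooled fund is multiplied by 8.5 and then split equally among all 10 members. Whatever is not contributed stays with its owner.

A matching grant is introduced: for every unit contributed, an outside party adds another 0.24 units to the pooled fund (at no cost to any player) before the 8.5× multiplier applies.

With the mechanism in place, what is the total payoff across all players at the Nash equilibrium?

1264.80 dollars

With the mechanism, a contributed unit returns 8.5 × 1.24 / 10 = 1.0540 per unit of net cost to the contributor — now above 1 — so contributing fully is weakly dominant for every player.
So the Nash equilibrium is full contribution by all 10; the group earns 8.5 × 1.24 × 120 = 1264.80.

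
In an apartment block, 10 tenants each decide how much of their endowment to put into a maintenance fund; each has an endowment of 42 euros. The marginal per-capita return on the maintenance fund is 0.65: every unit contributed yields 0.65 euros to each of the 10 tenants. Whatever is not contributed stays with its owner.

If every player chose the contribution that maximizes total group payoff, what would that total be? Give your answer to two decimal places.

2730.00 euros

Each contributed unit returns 6.500 to the group as a whole (0.65 to each of 10 players), which exceeds 1, so the social optimum is full contribution: group total = 6.500 × 420 = 2730.00.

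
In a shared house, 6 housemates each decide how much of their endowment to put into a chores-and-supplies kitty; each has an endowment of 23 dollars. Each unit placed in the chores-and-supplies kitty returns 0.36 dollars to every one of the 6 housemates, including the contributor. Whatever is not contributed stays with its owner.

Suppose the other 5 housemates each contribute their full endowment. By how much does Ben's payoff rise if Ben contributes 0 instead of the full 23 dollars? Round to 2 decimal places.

Switching from a contribution of 23 to 0 lets Ben keep an extra 23 dollars, but lowers the chores-and-supplies kitty by 23, which costs Ben their own share of that drop: 0.36 × 23 = 8.28.
Net gain = 23 − 8.28 = 14.72. The private return per contributed unit (0.36) is below 1, so free-riding is indeed the best response regardless of what the others do.

14.72 dollars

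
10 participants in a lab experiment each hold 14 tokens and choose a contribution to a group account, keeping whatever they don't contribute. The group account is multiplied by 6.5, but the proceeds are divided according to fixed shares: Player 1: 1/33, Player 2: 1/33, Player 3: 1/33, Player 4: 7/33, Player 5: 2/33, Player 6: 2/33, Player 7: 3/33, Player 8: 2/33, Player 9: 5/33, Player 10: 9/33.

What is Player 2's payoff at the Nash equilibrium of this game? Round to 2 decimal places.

Each unit j contributes comes back to j as 6.5 × (j's share), so j prefers to contribute only if that share exceeds 1/6.5 = 0.1538; otherwise keeping the unit dominates.
The shares above 0.1538 belong to Player 4 and Player 10, contributing 14 each; the remaining 8 contribute 0. Total contributed: 28.
Player 2 keeps 14 and receives 6.5 × 28 × 1/33 = 5.52 from the group account, for a payoff of 19.52.

19.52 tokens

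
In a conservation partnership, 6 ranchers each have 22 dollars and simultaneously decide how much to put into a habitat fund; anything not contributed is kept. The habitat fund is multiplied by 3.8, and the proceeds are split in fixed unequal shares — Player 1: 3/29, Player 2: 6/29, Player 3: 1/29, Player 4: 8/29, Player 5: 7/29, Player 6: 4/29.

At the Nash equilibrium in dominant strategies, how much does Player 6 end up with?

33.53 dollars

Player j's private return per contributed unit is 3.8 × (j's share). Contributing is weakly dominant for j when that share is at least 1/3.8 = 0.2632, and contributing 0 is dominant otherwise.
Player 4 alone (share 8/29) is above the threshold, contributing 22; the remaining 5 contribute 0. Total contributed: 22.
Player 6 keeps 22 and receives 3.8 × 22 × 4/29 = 11.53 from the habitat fund, for a payoff of 33.53.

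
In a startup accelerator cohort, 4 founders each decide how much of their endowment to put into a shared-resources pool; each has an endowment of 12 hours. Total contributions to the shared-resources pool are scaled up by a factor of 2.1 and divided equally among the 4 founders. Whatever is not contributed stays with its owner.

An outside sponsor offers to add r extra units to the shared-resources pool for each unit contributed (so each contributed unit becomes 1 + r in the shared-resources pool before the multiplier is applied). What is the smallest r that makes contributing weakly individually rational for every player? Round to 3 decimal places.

With matching at rate r, one contributed unit becomes (1 + r) in the shared-resources pool and returns 2.1 × (1 + r) / 4 to the contributor.
Setting this equal to 1: 1 + r = 4/2.1 = 1.9048.
So the minimum matching rate is r = 1.9048 − 1 = 0.905.

0.905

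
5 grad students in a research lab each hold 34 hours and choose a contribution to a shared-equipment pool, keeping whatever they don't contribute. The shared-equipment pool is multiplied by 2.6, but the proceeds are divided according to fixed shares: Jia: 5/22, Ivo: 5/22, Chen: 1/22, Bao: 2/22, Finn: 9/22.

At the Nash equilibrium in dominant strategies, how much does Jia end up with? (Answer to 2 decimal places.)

54.09 hours

Player j's private return per contributed unit is 2.6 × (j's share). Contributing is weakly dominant for j when that share is at least 1/2.6 = 0.3846, and contributing 0 is dominant otherwise.
The only share above 0.3846 is Finn's 9/22, contributing 34; the remaining 4 contribute 0. Total contributed: 34.
Jia keeps 34 and receives 2.6 × 34 × 5/22 = 20.09 from the shared-equipment pool, for a payoff of 54.09.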